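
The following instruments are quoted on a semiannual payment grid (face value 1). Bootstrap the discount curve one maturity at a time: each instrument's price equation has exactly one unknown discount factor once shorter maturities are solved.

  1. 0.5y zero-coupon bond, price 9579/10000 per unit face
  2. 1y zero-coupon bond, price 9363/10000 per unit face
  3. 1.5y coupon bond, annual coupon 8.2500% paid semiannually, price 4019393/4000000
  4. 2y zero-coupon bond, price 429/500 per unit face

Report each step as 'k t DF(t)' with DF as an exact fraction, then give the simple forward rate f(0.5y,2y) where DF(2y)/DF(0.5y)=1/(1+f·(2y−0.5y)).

1 1/2 9579/10000
2 1 9363/10000
3 3/2 89/100
4 2 429/500
f(0.5y,2y) = ((9579/10000)/(429/500) − 1)/(3/2) = 111/1430 ≈ 7.7622%

step 1 [0.5y] zero: DF = P = 9579/10000 ≈ 0.957900
step 2 [1y] zero: DF = P = 9363/10000 ≈ 0.936300
step 3 [1.5y] bond c/2=33/800: DF=(4019393/4000000 − 33/800·(0.957900+0.936300))/(1+33/800) = 89/100 ≈ 0.890000
step 4 [2y] zero: DF = P = 429/500 ≈ 0.858000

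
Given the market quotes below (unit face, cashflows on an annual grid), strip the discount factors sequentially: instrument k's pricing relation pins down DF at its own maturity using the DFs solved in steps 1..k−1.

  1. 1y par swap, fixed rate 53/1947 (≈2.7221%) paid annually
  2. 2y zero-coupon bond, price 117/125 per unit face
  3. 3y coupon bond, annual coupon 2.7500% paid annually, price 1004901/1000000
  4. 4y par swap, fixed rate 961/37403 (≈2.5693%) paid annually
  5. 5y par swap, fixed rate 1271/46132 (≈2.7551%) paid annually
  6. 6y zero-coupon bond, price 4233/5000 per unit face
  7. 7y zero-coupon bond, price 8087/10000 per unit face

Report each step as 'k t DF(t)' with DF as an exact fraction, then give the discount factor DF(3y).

step 1 [1y] swap r/1=53/1947: DF=(1 − 53/1947·(0))/(1+53/1947) = 1947/2000 ≈ 0.973500
step 2 [2y] zero: DF = P = 117/125 ≈ 0.936000
step 3 [3y] bond c/1=11/400: DF=(1004901/1000000 − 11/400·(0.973500+0.936000))/(1+11/400) = 9269/10000 ≈ 0.926900
step 4 [4y] swap r/1=961/37403: DF=(1 − 961/37403·(0.973500+0.936000+0.926900))/(1+961/37403) = 9039/10000 ≈ 0.903900
step 5 [5y] swap r/1=1271/46132: DF=(1 − 1271/46132·(0.973500+0.936000+0.926900+0.903900))/(1+1271/46132) = 8729/10000 ≈ 0.872900
step 6 [6y] zero: DF = P = 4233/5000 ≈ 0.846600
step 7 [7y] zero: DF = P = 8087/10000 ≈ 0.808700

1 1 1947/2000
2 2 117/125
3 3 9269/10000
4 4 9039/10000
5 5 8729/10000
6 6 4233/5000
7 7 8087/10000
DF(3y) = 9269/10000 ≈ 0.926900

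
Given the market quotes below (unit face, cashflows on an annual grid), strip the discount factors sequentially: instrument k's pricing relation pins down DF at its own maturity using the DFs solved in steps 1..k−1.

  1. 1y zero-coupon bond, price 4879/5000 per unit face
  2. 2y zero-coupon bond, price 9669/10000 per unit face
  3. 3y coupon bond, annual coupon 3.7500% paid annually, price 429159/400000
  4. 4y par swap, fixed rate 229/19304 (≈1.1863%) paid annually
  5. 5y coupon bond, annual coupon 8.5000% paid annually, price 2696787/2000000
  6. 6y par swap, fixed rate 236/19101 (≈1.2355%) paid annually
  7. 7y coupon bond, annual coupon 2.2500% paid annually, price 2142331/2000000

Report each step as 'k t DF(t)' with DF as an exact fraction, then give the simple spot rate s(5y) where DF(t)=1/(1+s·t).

1 1 4879/5000
2 2 9669/10000
3 3 9639/10000
4 4 4771/5000
5 5 9403/10000
6 6 2323/2500
7 7 1843/2000
s(5y) = (1/(9403/10000) − 1)/(5) = 597/47015 ≈ 1.2698%

step 1 [1y] zero: DF = P = 4879/5000 ≈ 0.975800
step 2 [2y] zero: DF = P = 9669/10000 ≈ 0.966900
step 3 [3y] bond c/1=3/80: DF=(429159/400000 − 3/80·(0.975800+0.966900))/(1+3/80) = 9639/10000 ≈ 0.963900
step 4 [4y] swap r/1=229/19304: DF=(1 − 229/19304·(0.975800+0.966900+0.963900))/(1+229/19304) = 4771/5000 ≈ 0.954200
step 5 [5y] bond c/1=17/200: DF=(2696787/2000000 − 17/200·(0.975800+0.966900+0.963900+0.954200))/(1+17/200) = 9403/10000 ≈ 0.940300
step 6 [6y] swap r/1=236/19101: DF=(1 − 236/19101·(0.975800+0.966900+0.963900+0.954200+0.940300))/(1+236/19101) = 2323/2500 ≈ 0.929200
step 7 [7y] bond c/1=9/400: DF=(2142331/2000000 − 9/400·(0.975800+0.966900+0.963900+0.954200+0.940300+0.929200))/(1+9/400) = 1843/2000 ≈ 0.921500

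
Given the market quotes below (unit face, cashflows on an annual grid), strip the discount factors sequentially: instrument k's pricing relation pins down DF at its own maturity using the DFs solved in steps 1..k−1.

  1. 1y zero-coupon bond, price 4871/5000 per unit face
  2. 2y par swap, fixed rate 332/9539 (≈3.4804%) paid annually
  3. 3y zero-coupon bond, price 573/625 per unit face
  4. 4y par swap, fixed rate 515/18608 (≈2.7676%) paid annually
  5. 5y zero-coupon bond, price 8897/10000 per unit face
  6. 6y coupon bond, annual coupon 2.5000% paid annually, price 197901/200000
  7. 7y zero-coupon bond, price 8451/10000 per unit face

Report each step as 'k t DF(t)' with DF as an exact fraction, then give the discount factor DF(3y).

step 1 [1y] zero: DF = P = 4871/5000 ≈ 0.974200
step 2 [2y] swap r/1=332/9539: DF=(1 − 332/9539·(0.974200))/(1+332/9539) = 1167/1250 ≈ 0.933600
step 3 [3y] zero: DF = P = 573/625 ≈ 0.916800
step 4 [4y] swap r/1=515/18608: DF=(1 − 515/18608·(0.974200+0.933600+0.916800))/(1+515/18608) = 897/1000 ≈ 0.897000
step 5 [5y] zero: DF = P = 8897/10000 ≈ 0.889700
step 6 [6y] bond c/1=1/40: DF=(197901/200000 − 1/40·(0.974200+0.933600+0.916800+0.897000+0.889700))/(1+1/40) = 8529/10000 ≈ 0.852900
step 7 [7y] zero: DF = P = 8451/10000 ≈ 0.845100

1 1 4871/5000
2 2 1167/1250
3 3 573/625
4 4 897/1000
5 5 8897/10000
6 6 8529/10000
7 7 8451/10000
DF(3y) = 573/625 ≈ 0.916800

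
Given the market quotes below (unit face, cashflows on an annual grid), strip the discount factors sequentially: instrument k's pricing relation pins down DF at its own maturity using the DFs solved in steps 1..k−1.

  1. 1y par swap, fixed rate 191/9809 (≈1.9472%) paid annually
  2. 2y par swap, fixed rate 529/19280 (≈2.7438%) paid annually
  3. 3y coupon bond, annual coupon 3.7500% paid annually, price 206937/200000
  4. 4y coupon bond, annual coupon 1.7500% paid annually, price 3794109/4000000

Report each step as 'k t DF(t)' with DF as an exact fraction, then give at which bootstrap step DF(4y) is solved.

step 1 [1y] swap r/1=191/9809: DF=(1 − 191/9809·(0))/(1+191/9809) = 9809/10000 ≈ 0.980900
step 2 [2y] swap r/1=529/19280: DF=(1 − 529/19280·(0.980900))/(1+529/19280) = 9471/10000 ≈ 0.947100
step 3 [3y] bond c/1=3/80: DF=(206937/200000 − 3/80·(0.980900+0.947100))/(1+3/80) = 2319/2500 ≈ 0.927600
step 4 [4y] bond c/1=7/400: DF=(3794109/4000000 − 7/400·(0.980900+0.947100+0.927600))/(1+7/400) = 8831/10000 ≈ 0.883100

1 1 9809/10000
2 2 9471/10000
3 3 2319/2500
4 4 8831/10000
DF(4y) is solved at step 4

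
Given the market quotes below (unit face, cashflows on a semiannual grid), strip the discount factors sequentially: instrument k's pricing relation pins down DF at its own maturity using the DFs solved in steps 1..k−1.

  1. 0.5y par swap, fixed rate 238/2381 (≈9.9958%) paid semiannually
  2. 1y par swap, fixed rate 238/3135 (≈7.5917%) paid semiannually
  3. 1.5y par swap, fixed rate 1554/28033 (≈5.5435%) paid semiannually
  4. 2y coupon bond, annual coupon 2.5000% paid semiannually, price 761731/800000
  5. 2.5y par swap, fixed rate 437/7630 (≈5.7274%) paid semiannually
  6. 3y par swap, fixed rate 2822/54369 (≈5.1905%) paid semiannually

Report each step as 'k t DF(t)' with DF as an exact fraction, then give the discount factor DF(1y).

step 1 [0.5y] swap r/2=119/2381: DF=(1 − 119/2381·(0))/(1+119/2381) = 2381/2500 ≈ 0.952400
step 2 [1y] swap r/2=119/3135: DF=(1 − 119/3135·(0.952400))/(1+119/3135) = 4643/5000 ≈ 0.928600
step 3 [1.5y] swap r/2=777/28033: DF=(1 − 777/28033·(0.952400+0.928600))/(1+777/28033) = 9223/10000 ≈ 0.922300
step 4 [2y] bond c/2=1/80: DF=(761731/800000 − 1/80·(0.952400+0.928600+0.922300))/(1+1/80) = 4529/5000 ≈ 0.905800
step 5 [2.5y] swap r/2=437/15260: DF=(1 − 437/15260·(0.952400+0.928600+0.922300+0.905800))/(1+437/15260) = 8689/10000 ≈ 0.868900
step 6 [3y] swap r/2=1411/54369: DF=(1 − 1411/54369·(0.952400+0.928600+0.922300+0.905800+0.868900))/(1+1411/54369) = 8589/10000 ≈ 0.858900

1 1/2 2381/2500
2 1 4643/5000
3 3/2 9223/10000
4 2 4529/5000
5 5/2 8689/10000
6 3 8589/10000
DF(1y) = 4643/5000 ≈ 0.928600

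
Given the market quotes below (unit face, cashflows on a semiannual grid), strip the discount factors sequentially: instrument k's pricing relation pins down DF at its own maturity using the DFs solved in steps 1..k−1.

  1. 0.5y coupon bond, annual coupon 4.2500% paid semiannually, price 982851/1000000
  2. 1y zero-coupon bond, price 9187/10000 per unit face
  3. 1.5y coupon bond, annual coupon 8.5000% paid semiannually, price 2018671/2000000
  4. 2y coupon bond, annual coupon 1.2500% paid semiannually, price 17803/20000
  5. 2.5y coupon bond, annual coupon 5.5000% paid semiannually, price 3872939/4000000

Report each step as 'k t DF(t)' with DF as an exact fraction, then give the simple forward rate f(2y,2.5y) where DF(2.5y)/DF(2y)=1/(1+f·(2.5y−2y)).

step 1 [0.5y] bond c/2=17/800: DF=(982851/1000000 − 17/800·(0))/(1+17/800) = 1203/1250 ≈ 0.962400
step 2 [1y] zero: DF = P = 9187/10000 ≈ 0.918700
step 3 [1.5y] bond c/2=17/400: DF=(2018671/2000000 − 17/400·(0.962400+0.918700))/(1+17/400) = 1783/2000 ≈ 0.891500
step 4 [2y] bond c/2=1/160: DF=(17803/20000 − 1/160·(0.962400+0.918700+0.891500))/(1+1/160) = 4337/5000 ≈ 0.867400
step 5 [2.5y] bond c/2=11/400: DF=(3872939/4000000 − 11/400·(0.962400+0.918700+0.891500+0.867400))/(1+11/400) = 8449/10000 ≈ 0.844900

1 1/2 1203/1250
2 1 9187/10000
3 3/2 1783/2000
4 2 4337/5000
5 5/2 8449/10000
f(2y,2.5y) = ((4337/5000)/(8449/10000) − 1)/(1/2) = 450/8449 ≈ 5.3261%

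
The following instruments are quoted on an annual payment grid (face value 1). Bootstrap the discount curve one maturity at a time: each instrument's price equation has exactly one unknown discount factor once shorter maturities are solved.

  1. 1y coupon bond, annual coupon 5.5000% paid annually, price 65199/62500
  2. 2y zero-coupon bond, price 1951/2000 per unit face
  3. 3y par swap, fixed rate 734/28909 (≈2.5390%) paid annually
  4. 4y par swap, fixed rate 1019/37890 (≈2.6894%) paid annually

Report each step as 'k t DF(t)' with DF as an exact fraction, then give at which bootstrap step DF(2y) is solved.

1 1 618/625
2 2 1951/2000
3 3 4633/5000
4 4 8981/10000
DF(2y) is solved at step 2

step 1 [1y] bond c/1=11/200: DF=(65199/62500 − 11/200·(0))/(1+11/200) = 618/625 ≈ 0.988800
step 2 [2y] zero: DF = P = 1951/2000 ≈ 0.975500
step 3 [3y] swap r/1=734/28909: DF=(1 − 734/28909·(0.988800+0.975500))/(1+734/28909) = 4633/5000 ≈ 0.926600
step 4 [4y] swap r/1=1019/37890: DF=(1 − 1019/37890·(0.988800+0.975500+0.926600))/(1+1019/37890) = 8981/10000 ≈ 0.898100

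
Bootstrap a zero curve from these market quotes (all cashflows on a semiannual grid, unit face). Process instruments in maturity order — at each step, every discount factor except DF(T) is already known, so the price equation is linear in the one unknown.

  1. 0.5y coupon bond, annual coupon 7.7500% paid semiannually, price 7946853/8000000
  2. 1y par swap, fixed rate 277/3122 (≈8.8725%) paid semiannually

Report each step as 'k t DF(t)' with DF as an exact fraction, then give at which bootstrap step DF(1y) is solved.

step 1 [0.5y] bond c/2=31/800: DF=(7946853/8000000 − 31/800·(0))/(1+31/800) = 9563/10000 ≈ 0.956300
step 2 [1y] swap r/2=277/6244: DF=(1 − 277/6244·(0.956300))/(1+277/6244) = 9169/10000 ≈ 0.916900

1 1/2 9563/10000
2 1 9169/10000
DF(1y) is solved at step 2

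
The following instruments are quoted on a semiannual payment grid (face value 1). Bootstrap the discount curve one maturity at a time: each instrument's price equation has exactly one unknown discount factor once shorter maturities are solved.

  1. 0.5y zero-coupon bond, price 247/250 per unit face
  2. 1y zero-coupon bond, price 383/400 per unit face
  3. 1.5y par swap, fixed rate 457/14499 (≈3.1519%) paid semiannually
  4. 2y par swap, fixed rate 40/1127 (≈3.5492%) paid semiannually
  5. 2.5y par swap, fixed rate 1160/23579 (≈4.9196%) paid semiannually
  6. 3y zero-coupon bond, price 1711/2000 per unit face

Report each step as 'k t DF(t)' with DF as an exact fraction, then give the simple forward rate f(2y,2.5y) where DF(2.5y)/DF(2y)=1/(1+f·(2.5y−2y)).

step 1 [0.5y] zero: DF = P = 247/250 ≈ 0.988000
step 2 [1y] zero: DF = P = 383/400 ≈ 0.957500
step 3 [1.5y] swap r/2=457/28998: DF=(1 − 457/28998·(0.988000+0.957500))/(1+457/28998) = 9543/10000 ≈ 0.954300
step 4 [2y] swap r/2=20/1127: DF=(1 − 20/1127·(0.988000+0.957500+0.954300))/(1+20/1127) = 233/250 ≈ 0.932000
step 5 [2.5y] swap r/2=580/23579: DF=(1 − 580/23579·(0.988000+0.957500+0.954300+0.932000))/(1+580/23579) = 221/250 ≈ 0.884000
step 6 [3y] zero: DF = P = 1711/2000 ≈ 0.855500

1 1/2 247/250
2 1 383/400
3 3/2 9543/10000
4 2 233/250
5 5/2 221/250
6 3 1711/2000
f(2y,2.5y) = ((233/250)/(221/250) − 1)/(1/2) = 24/221 ≈ 10.8597%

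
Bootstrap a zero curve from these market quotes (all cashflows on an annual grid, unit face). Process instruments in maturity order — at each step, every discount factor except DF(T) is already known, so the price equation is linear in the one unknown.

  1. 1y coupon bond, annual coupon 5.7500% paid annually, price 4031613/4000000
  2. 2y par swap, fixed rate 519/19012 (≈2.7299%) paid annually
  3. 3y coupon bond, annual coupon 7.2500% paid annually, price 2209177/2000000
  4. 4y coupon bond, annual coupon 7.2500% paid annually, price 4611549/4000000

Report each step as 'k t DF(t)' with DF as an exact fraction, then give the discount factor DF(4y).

step 1 [1y] bond c/1=23/400: DF=(4031613/4000000 − 23/400·(0))/(1+23/400) = 9531/10000 ≈ 0.953100
step 2 [2y] swap r/1=519/19012: DF=(1 − 519/19012·(0.953100))/(1+519/19012) = 9481/10000 ≈ 0.948100
step 3 [3y] bond c/1=29/400: DF=(2209177/2000000 − 29/400·(0.953100+0.948100))/(1+29/400) = 4507/5000 ≈ 0.901400
step 4 [4y] bond c/1=29/400: DF=(4611549/4000000 − 29/400·(0.953100+0.948100+0.901400))/(1+29/400) = 1771/2000 ≈ 0.885500

1 1 9531/10000
2 2 9481/10000
3 3 4507/5000
4 4 1771/2000
DF(4y) = 1771/2000 ≈ 0.885500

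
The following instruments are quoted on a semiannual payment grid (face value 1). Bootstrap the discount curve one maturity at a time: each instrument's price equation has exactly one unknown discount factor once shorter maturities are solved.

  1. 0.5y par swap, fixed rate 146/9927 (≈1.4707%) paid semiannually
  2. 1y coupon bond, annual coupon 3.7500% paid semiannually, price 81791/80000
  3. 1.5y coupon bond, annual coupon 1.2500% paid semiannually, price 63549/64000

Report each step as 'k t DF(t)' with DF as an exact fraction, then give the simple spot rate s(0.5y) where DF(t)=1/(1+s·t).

step 1 [0.5y] swap r/2=73/9927: DF=(1 − 73/9927·(0))/(1+73/9927) = 9927/10000 ≈ 0.992700
step 2 [1y] bond c/2=3/160: DF=(81791/80000 − 3/160·(0.992700))/(1+3/160) = 9853/10000 ≈ 0.985300
step 3 [1.5y] bond c/2=1/160: DF=(63549/64000 − 1/160·(0.992700+0.985300))/(1+1/160) = 1949/2000 ≈ 0.974500

1 1/2 9927/10000
2 1 9853/10000
3 3/2 1949/2000
s(0.5y) = (1/(9927/10000) − 1)/(1/2) = 146/9927 ≈ 1.4707%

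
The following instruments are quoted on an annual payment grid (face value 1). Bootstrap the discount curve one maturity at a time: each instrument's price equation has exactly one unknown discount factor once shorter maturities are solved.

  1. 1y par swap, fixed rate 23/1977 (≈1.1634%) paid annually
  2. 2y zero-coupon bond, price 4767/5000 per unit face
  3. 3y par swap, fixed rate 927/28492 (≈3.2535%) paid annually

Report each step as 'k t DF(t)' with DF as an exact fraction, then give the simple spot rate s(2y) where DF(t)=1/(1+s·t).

1 1 1977/2000
2 2 4767/5000
3 3 9073/10000
s(2y) = (1/(4767/5000) − 1)/(2) = 233/9534 ≈ 2.4439%

step 1 [1y] swap r/1=23/1977: DF=(1 − 23/1977·(0))/(1+23/1977) = 1977/2000 ≈ 0.988500
step 2 [2y] zero: DF = P = 4767/5000 ≈ 0.953400
step 3 [3y] swap r/1=927/28492: DF=(1 − 927/28492·(0.988500+0.953400))/(1+927/28492) = 9073/10000 ≈ 0.907300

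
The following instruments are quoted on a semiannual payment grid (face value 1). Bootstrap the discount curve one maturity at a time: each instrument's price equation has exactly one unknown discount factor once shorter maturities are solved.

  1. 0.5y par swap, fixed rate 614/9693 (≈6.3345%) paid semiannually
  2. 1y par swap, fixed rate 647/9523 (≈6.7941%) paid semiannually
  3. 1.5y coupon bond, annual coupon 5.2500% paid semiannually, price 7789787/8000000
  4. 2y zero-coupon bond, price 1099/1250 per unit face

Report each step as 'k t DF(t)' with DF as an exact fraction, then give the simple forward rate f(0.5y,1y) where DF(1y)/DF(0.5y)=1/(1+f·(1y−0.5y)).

1 1/2 9693/10000
2 1 9353/10000
3 3/2 9001/10000
4 2 1099/1250
f(0.5y,1y) = ((9693/10000)/(9353/10000) − 1)/(1/2) = 680/9353 ≈ 7.2704%

step 1 [0.5y] swap r/2=307/9693: DF=(1 − 307/9693·(0))/(1+307/9693) = 9693/10000 ≈ 0.969300
step 2 [1y] swap r/2=647/19046: DF=(1 − 647/19046·(0.969300))/(1+647/19046) = 9353/10000 ≈ 0.935300
step 3 [1.5y] bond c/2=21/800: DF=(7789787/8000000 − 21/800·(0.969300+0.935300))/(1+21/800) = 9001/10000 ≈ 0.900100
step 4 [2y] zero: DF = P = 1099/1250 ≈ 0.879200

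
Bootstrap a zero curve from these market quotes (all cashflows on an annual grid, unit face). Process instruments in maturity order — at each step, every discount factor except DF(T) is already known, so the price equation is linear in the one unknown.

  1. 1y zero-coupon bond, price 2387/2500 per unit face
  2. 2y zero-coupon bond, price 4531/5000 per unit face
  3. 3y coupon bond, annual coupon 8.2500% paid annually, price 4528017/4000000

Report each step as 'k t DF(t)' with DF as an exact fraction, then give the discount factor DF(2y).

step 1 [1y] zero: DF = P = 2387/2500 ≈ 0.954800
step 2 [2y] zero: DF = P = 4531/5000 ≈ 0.906200
step 3 [3y] bond c/1=33/400: DF=(4528017/4000000 − 33/400·(0.954800+0.906200))/(1+33/400) = 9039/10000 ≈ 0.903900

1 1 2387/2500
2 2 4531/5000
3 3 9039/10000
DF(2y) = 4531/5000 ≈ 0.906200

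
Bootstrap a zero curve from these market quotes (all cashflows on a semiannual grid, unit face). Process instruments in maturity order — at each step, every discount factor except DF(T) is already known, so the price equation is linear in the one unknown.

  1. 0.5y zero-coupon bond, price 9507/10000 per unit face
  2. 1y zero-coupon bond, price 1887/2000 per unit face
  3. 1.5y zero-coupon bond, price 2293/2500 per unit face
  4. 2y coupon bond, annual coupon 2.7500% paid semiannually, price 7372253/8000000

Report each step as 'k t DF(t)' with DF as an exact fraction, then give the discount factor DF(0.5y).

1 1/2 9507/10000
2 1 1887/2000
3 3/2 2293/2500
4 2 8709/10000
DF(0.5y) = 9507/10000 ≈ 0.950700

step 1 [0.5y] zero: DF = P = 9507/10000 ≈ 0.950700
step 2 [1y] zero: DF = P = 1887/2000 ≈ 0.943500
step 3 [1.5y] zero: DF = P = 2293/2500 ≈ 0.917200
step 4 [2y] bond c/2=11/800: DF=(7372253/8000000 − 11/800·(0.950700+0.943500+0.917200))/(1+11/800) = 8709/10000 ≈ 0.870900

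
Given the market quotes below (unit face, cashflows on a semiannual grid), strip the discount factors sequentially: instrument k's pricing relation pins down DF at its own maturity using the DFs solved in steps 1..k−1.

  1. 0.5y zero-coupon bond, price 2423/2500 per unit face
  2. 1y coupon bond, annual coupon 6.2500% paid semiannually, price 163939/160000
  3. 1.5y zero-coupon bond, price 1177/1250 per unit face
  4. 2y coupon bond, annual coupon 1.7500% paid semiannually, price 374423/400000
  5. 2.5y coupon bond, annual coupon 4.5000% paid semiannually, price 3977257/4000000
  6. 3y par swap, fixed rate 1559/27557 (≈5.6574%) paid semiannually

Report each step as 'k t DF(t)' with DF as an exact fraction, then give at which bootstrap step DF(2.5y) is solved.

step 1 [0.5y] zero: DF = P = 2423/2500 ≈ 0.969200
step 2 [1y] bond c/2=1/32: DF=(163939/160000 − 1/32·(0.969200))/(1+1/32) = 4821/5000 ≈ 0.964200
step 3 [1.5y] zero: DF = P = 1177/1250 ≈ 0.941600
step 4 [2y] bond c/2=7/800: DF=(374423/400000 − 7/800·(0.969200+0.964200+0.941600))/(1+7/800) = 903/1000 ≈ 0.903000
step 5 [2.5y] bond c/2=9/400: DF=(3977257/4000000 − 9/400·(0.969200+0.964200+0.941600+0.903000))/(1+9/400) = 8893/10000 ≈ 0.889300
step 6 [3y] swap r/2=1559/55114: DF=(1 − 1559/55114·(0.969200+0.964200+0.941600+0.903000+0.889300))/(1+1559/55114) = 8441/10000 ≈ 0.844100

1 1/2 2423/2500
2 1 4821/5000
3 3/2 1177/1250
4 2 903/1000
5 5/2 8893/10000
6 3 8441/10000
DF(2.5y) is solved at step 5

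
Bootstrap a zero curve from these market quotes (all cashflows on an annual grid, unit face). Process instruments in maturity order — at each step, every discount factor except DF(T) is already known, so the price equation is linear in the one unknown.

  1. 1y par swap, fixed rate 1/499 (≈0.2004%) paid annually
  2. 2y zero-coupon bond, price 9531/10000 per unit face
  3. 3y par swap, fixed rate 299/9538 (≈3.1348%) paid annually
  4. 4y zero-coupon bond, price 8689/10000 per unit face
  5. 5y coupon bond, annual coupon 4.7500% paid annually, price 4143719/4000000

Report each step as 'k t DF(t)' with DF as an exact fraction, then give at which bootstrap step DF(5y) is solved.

step 1 [1y] swap r/1=1/499: DF=(1 − 1/499·(0))/(1+1/499) = 499/500 ≈ 0.998000
step 2 [2y] zero: DF = P = 9531/10000 ≈ 0.953100
step 3 [3y] swap r/1=299/9538: DF=(1 − 299/9538·(0.998000+0.953100))/(1+299/9538) = 9103/10000 ≈ 0.910300
step 4 [4y] zero: DF = P = 8689/10000 ≈ 0.868900
step 5 [5y] bond c/1=19/400: DF=(4143719/4000000 − 19/400·(0.998000+0.953100+0.910300+0.868900))/(1+19/400) = 4099/5000 ≈ 0.819800

1 1 499/500
2 2 9531/10000
3 3 9103/10000
4 4 8689/10000
5 5 4099/5000
DF(5y) is solved at step 5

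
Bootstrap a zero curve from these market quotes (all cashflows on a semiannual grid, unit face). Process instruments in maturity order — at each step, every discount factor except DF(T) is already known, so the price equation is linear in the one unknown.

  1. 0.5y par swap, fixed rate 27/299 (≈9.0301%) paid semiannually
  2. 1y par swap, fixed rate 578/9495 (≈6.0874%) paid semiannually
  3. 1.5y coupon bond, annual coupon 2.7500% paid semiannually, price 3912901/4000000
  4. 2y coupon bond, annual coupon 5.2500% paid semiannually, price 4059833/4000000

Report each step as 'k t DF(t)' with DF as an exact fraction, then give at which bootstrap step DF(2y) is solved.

step 1 [0.5y] swap r/2=27/598: DF=(1 − 27/598·(0))/(1+27/598) = 598/625 ≈ 0.956800
step 2 [1y] swap r/2=289/9495: DF=(1 − 289/9495·(0.956800))/(1+289/9495) = 4711/5000 ≈ 0.942200
step 3 [1.5y] bond c/2=11/800: DF=(3912901/4000000 − 11/800·(0.956800+0.942200))/(1+11/800) = 587/625 ≈ 0.939200
step 4 [2y] bond c/2=21/800: DF=(4059833/4000000 − 21/800·(0.956800+0.942200+0.939200))/(1+21/800) = 2291/2500 ≈ 0.916400

1 1/2 598/625
2 1 4711/5000
3 3/2 587/625
4 2 2291/2500
DF(2y) is solved at step 4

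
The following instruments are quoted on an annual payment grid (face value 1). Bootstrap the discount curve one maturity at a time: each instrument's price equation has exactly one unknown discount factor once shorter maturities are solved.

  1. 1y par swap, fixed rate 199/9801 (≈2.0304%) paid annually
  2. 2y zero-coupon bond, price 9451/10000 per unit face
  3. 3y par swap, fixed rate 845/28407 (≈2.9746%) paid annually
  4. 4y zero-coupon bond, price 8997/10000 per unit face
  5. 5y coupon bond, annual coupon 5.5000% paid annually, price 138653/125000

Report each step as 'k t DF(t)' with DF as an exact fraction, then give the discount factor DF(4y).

step 1 [1y] swap r/1=199/9801: DF=(1 − 199/9801·(0))/(1+199/9801) = 9801/10000 ≈ 0.980100
step 2 [2y] zero: DF = P = 9451/10000 ≈ 0.945100
step 3 [3y] swap r/1=845/28407: DF=(1 − 845/28407·(0.980100+0.945100))/(1+845/28407) = 1831/2000 ≈ 0.915500
step 4 [4y] zero: DF = P = 8997/10000 ≈ 0.899700
step 5 [5y] bond c/1=11/200: DF=(138653/125000 − 11/200·(0.980100+0.945100+0.915500+0.899700))/(1+11/200) = 2141/2500 ≈ 0.856400

1 1 9801/10000
2 2 9451/10000
3 3 1831/2000
4 4 8997/10000
5 5 2141/2500
DF(4y) = 8997/10000 ≈ 0.899700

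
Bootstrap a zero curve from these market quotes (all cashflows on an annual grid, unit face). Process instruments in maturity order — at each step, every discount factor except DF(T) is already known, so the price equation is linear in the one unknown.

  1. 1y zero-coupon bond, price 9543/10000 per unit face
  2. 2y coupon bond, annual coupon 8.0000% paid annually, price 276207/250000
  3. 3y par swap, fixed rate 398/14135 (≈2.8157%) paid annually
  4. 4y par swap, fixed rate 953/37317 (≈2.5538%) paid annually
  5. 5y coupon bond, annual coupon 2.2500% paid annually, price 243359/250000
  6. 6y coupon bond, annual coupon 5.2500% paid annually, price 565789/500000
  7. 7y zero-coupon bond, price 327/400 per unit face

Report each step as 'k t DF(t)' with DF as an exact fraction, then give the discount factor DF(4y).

1 1 9543/10000
2 2 9523/10000
3 3 2301/2500
4 4 9047/10000
5 5 8699/10000
6 6 1057/1250
7 7 327/400
DF(4y) = 9047/10000 ≈ 0.904700

step 1 [1y] zero: DF = P = 9543/10000 ≈ 0.954300
step 2 [2y] bond c/1=2/25: DF=(276207/250000 − 2/25·(0.954300))/(1+2/25) = 9523/10000 ≈ 0.952300
step 3 [3y] swap r/1=398/14135: DF=(1 − 398/14135·(0.954300+0.952300))/(1+398/14135) = 2301/2500 ≈ 0.920400
step 4 [4y] swap r/1=953/37317: DF=(1 − 953/37317·(0.954300+0.952300+0.920400))/(1+953/37317) = 9047/10000 ≈ 0.904700
step 5 [5y] bond c/1=9/400: DF=(243359/250000 − 9/400·(0.954300+0.952300+0.920400+0.904700))/(1+9/400) = 8699/10000 ≈ 0.869900
step 6 [6y] bond c/1=21/400: DF=(565789/500000 − 21/400·(0.954300+0.952300+0.920400+0.904700+0.869900))/(1+21/400) = 1057/1250 ≈ 0.845600
step 7 [7y] zero: DF = P = 327/400 ≈ 0.817500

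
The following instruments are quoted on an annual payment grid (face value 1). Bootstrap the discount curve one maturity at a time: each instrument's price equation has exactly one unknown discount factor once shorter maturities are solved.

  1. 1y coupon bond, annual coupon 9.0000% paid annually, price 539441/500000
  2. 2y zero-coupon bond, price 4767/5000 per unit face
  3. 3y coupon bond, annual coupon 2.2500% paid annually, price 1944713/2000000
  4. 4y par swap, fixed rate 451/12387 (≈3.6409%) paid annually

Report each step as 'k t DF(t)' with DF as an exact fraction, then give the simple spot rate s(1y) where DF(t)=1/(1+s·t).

1 1 4949/5000
2 2 4767/5000
3 3 4541/5000
4 4 8647/10000
s(1y) = (1/(4949/5000) − 1)/(1) = 51/4949 ≈ 1.0305%

step 1 [1y] bond c/1=9/100: DF=(539441/500000 − 9/100·(0))/(1+9/100) = 4949/5000 ≈ 0.989800
step 2 [2y] zero: DF = P = 4767/5000 ≈ 0.953400
step 3 [3y] bond c/1=9/400: DF=(1944713/2000000 − 9/400·(0.989800+0.953400))/(1+9/400) = 4541/5000 ≈ 0.908200
step 4 [4y] swap r/1=451/12387: DF=(1 − 451/12387·(0.989800+0.953400+0.908200))/(1+451/12387) = 8647/10000 ≈ 0.864700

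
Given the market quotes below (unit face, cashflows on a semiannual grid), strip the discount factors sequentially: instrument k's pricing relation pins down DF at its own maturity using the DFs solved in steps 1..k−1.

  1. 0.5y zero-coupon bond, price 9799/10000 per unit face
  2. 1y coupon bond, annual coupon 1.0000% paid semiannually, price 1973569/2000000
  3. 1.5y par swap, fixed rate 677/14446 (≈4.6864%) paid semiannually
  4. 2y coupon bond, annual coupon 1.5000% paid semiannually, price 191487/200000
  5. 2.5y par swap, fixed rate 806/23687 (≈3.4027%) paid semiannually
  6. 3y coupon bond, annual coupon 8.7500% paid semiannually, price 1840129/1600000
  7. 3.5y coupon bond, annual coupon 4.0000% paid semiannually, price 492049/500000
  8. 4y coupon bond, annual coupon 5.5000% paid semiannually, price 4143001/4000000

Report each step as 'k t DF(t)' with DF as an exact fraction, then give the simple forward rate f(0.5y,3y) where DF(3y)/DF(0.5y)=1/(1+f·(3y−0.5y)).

step 1 [0.5y] zero: DF = P = 9799/10000 ≈ 0.979900
step 2 [1y] bond c/2=1/200: DF=(1973569/2000000 − 1/200·(0.979900))/(1+1/200) = 977/1000 ≈ 0.977000
step 3 [1.5y] swap r/2=677/28892: DF=(1 − 677/28892·(0.979900+0.977000))/(1+677/28892) = 9323/10000 ≈ 0.932300
step 4 [2y] bond c/2=3/400: DF=(191487/200000 − 3/400·(0.979900+0.977000+0.932300))/(1+3/400) = 1161/1250 ≈ 0.928800
step 5 [2.5y] swap r/2=403/23687: DF=(1 − 403/23687·(0.979900+0.977000+0.932300+0.928800))/(1+403/23687) = 4597/5000 ≈ 0.919400
step 6 [3y] bond c/2=7/160: DF=(1840129/1600000 − 7/160·(0.979900+0.977000+0.932300+0.928800+0.919400))/(1+7/160) = 9033/10000 ≈ 0.903300
step 7 [3.5y] bond c/2=1/50: DF=(492049/500000 − 1/50·(0.979900+0.977000+0.932300+0.928800+0.919400+0.903300))/(1+1/50) = 4271/5000 ≈ 0.854200
step 8 [4y] bond c/2=11/400: DF=(4143001/4000000 − 11/400·(0.979900+0.977000+0.932300+0.928800+0.919400+0.903300+0.854200))/(1+11/400) = 4171/5000 ≈ 0.834200

1 1/2 9799/10000
2 1 977/1000
3 3/2 9323/10000
4 2 1161/1250
5 5/2 4597/5000
6 3 9033/10000
7 7/2 4271/5000
8 4 4171/5000
f(0.5y,3y) = ((9799/10000)/(9033/10000) − 1)/(5/2) = 1532/45165 ≈ 3.3920%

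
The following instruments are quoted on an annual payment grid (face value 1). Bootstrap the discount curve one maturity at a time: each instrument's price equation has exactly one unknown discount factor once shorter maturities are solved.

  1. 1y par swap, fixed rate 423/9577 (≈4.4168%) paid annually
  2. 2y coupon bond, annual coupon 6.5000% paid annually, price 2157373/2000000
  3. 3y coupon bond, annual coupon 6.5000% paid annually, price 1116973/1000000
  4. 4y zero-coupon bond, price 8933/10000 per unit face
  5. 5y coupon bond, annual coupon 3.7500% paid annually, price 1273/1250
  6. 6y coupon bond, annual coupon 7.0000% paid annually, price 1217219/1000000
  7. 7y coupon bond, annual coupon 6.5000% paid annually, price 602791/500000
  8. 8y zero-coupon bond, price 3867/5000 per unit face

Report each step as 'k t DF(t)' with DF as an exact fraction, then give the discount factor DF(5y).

step 1 [1y] swap r/1=423/9577: DF=(1 − 423/9577·(0))/(1+423/9577) = 9577/10000 ≈ 0.957700
step 2 [2y] bond c/1=13/200: DF=(2157373/2000000 − 13/200·(0.957700))/(1+13/200) = 1193/1250 ≈ 0.954400
step 3 [3y] bond c/1=13/200: DF=(1116973/1000000 − 13/200·(0.957700+0.954400))/(1+13/200) = 9321/10000 ≈ 0.932100
step 4 [4y] zero: DF = P = 8933/10000 ≈ 0.893300
step 5 [5y] bond c/1=3/80: DF=(1273/1250 − 3/80·(0.957700+0.954400+0.932100+0.893300))/(1+3/80) = 1693/2000 ≈ 0.846500
step 6 [6y] bond c/1=7/100: DF=(1217219/1000000 − 7/100·(0.957700+0.954400+0.932100+0.893300+0.846500))/(1+7/100) = 8377/10000 ≈ 0.837700
step 7 [7y] bond c/1=13/200: DF=(602791/500000 − 13/200·(0.957700+0.954400+0.932100+0.893300+0.846500+0.837700))/(1+13/200) = 8011/10000 ≈ 0.801100
step 8 [8y] zero: DF = P = 3867/5000 ≈ 0.773400

1 1 9577/10000
2 2 1193/1250
3 3 9321/10000
4 4 8933/10000
5 5 1693/2000
6 6 8377/10000
7 7 8011/10000
8 8 3867/5000
DF(5y) = 1693/2000 ≈ 0.846500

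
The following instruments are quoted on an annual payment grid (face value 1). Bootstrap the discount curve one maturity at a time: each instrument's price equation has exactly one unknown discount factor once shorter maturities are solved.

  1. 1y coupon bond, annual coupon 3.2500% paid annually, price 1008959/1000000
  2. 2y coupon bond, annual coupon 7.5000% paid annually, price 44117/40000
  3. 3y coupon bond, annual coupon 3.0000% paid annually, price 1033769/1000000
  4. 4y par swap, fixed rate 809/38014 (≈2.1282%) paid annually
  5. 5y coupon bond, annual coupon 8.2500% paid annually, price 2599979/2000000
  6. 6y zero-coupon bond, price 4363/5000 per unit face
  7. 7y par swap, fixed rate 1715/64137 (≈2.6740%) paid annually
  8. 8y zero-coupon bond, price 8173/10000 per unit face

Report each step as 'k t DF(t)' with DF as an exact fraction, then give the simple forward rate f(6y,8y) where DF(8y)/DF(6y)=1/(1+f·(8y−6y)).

step 1 [1y] bond c/1=13/400: DF=(1008959/1000000 − 13/400·(0))/(1+13/400) = 2443/2500 ≈ 0.977200
step 2 [2y] bond c/1=3/40: DF=(44117/40000 − 3/40·(0.977200))/(1+3/40) = 4789/5000 ≈ 0.957800
step 3 [3y] bond c/1=3/100: DF=(1033769/1000000 − 3/100·(0.977200+0.957800))/(1+3/100) = 9473/10000 ≈ 0.947300
step 4 [4y] swap r/1=809/38014: DF=(1 − 809/38014·(0.977200+0.957800+0.947300))/(1+809/38014) = 9191/10000 ≈ 0.919100
step 5 [5y] bond c/1=33/400: DF=(2599979/2000000 − 33/400·(0.977200+0.957800+0.947300+0.919100))/(1+33/400) = 1139/1250 ≈ 0.911200
step 6 [6y] zero: DF = P = 4363/5000 ≈ 0.872600
step 7 [7y] swap r/1=1715/64137: DF=(1 − 1715/64137·(0.977200+0.957800+0.947300+0.919100+0.911200+0.872600))/(1+1715/64137) = 1657/2000 ≈ 0.828500
step 8 [8y] zero: DF = P = 8173/10000 ≈ 0.817300

1 1 2443/2500
2 2 4789/5000
3 3 9473/10000
4 4 9191/10000
5 5 1139/1250
6 6 4363/5000
7 7 1657/2000
8 8 8173/10000
f(6y,8y) = ((4363/5000)/(8173/10000) − 1)/(2) = 553/16346 ≈ 3.3831%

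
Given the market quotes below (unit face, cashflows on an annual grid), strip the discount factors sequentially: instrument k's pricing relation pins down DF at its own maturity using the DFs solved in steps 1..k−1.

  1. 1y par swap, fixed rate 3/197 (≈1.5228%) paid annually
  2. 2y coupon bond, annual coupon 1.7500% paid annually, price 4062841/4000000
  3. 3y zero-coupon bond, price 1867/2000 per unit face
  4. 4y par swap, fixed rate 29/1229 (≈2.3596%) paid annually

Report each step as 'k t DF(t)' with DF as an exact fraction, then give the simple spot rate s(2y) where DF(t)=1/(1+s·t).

step 1 [1y] swap r/1=3/197: DF=(1 − 3/197·(0))/(1+3/197) = 197/200 ≈ 0.985000
step 2 [2y] bond c/1=7/400: DF=(4062841/4000000 − 7/400·(0.985000))/(1+7/400) = 9813/10000 ≈ 0.981300
step 3 [3y] zero: DF = P = 1867/2000 ≈ 0.933500
step 4 [4y] swap r/1=29/1229: DF=(1 − 29/1229·(0.985000+0.981300+0.933500))/(1+29/1229) = 9101/10000 ≈ 0.910100

1 1 197/200
2 2 9813/10000
3 3 1867/2000
4 4 9101/10000
s(2y) = (1/(9813/10000) − 1)/(2) = 187/19626 ≈ 0.9528%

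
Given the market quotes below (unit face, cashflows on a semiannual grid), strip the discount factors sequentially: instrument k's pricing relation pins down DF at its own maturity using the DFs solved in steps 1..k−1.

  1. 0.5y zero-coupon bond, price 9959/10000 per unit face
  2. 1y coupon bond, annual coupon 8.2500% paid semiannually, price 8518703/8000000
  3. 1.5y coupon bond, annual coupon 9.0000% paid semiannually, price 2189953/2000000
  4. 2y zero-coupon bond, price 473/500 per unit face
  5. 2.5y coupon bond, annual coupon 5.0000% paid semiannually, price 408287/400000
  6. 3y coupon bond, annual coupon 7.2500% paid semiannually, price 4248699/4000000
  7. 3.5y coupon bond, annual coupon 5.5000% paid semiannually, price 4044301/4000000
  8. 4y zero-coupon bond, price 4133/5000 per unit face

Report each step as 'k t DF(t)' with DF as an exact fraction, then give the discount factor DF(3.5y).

step 1 [0.5y] zero: DF = P = 9959/10000 ≈ 0.995900
step 2 [1y] bond c/2=33/800: DF=(8518703/8000000 − 33/800·(0.995900))/(1+33/800) = 1229/1250 ≈ 0.983200
step 3 [1.5y] bond c/2=9/200: DF=(2189953/2000000 − 9/200·(0.995900+0.983200))/(1+9/200) = 4813/5000 ≈ 0.962600
step 4 [2y] zero: DF = P = 473/500 ≈ 0.946000
step 5 [2.5y] bond c/2=1/40: DF=(408287/400000 − 1/40·(0.995900+0.983200+0.962600+0.946000))/(1+1/40) = 901/1000 ≈ 0.901000
step 6 [3y] bond c/2=29/800: DF=(4248699/4000000 − 29/800·(0.995900+0.983200+0.962600+0.946000+0.901000))/(1+29/800) = 343/400 ≈ 0.857500
step 7 [3.5y] bond c/2=11/400: DF=(4044301/4000000 − 11/400·(0.995900+0.983200+0.962600+0.946000+0.901000+0.857500))/(1+11/400) = 8329/10000 ≈ 0.832900
step 8 [4y] zero: DF = P = 4133/5000 ≈ 0.826600

1 1/2 9959/10000
2 1 1229/1250
3 3/2 4813/5000
4 2 473/500
5 5/2 901/1000
6 3 343/400
7 7/2 8329/10000
8 4 4133/5000
DF(3.5y) = 8329/10000 ≈ 0.832900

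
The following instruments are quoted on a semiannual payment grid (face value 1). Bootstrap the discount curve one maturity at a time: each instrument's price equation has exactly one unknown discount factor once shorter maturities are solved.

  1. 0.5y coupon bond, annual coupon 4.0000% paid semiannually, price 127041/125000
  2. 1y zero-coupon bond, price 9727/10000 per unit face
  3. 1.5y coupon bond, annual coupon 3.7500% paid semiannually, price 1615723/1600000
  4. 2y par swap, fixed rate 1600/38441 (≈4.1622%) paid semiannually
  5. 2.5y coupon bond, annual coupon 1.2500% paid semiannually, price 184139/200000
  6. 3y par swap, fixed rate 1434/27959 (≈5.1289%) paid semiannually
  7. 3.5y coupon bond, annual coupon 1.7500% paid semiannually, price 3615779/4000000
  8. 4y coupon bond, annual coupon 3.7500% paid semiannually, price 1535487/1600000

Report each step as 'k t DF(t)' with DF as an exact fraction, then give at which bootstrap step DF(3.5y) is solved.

1 1/2 2491/2500
2 1 9727/10000
3 3/2 191/200
4 2 23/25
5 5/2 8911/10000
6 3 4283/5000
7 7/2 2119/2500
8 4 1647/2000
DF(3.5y) is solved at step 7

step 1 [0.5y] bond c/2=1/50: DF=(127041/125000 − 1/50·(0))/(1+1/50) = 2491/2500 ≈ 0.996400
step 2 [1y] zero: DF = P = 9727/10000 ≈ 0.972700
step 3 [1.5y] bond c/2=3/160: DF=(1615723/1600000 − 3/160·(0.996400+0.972700))/(1+3/160) = 191/200 ≈ 0.955000
step 4 [2y] swap r/2=800/38441: DF=(1 − 800/38441·(0.996400+0.972700+0.955000))/(1+800/38441) = 23/25 ≈ 0.920000
step 5 [2.5y] bond c/2=1/160: DF=(184139/200000 − 1/160·(0.996400+0.972700+0.955000+0.920000))/(1+1/160) = 8911/10000 ≈ 0.891100
step 6 [3y] swap r/2=717/27959: DF=(1 − 717/27959·(0.996400+0.972700+0.955000+0.920000+0.891100))/(1+717/27959) = 4283/5000 ≈ 0.856600
step 7 [3.5y] bond c/2=7/800: DF=(3615779/4000000 − 7/800·(0.996400+0.972700+0.955000+0.920000+0.891100+0.856600))/(1+7/800) = 2119/2500 ≈ 0.847600
step 8 [4y] bond c/2=3/160: DF=(1535487/1600000 − 3/160·(0.996400+0.972700+0.955000+0.920000+0.891100+0.856600+0.847600))/(1+3/160) = 1647/2000 ≈ 0.823500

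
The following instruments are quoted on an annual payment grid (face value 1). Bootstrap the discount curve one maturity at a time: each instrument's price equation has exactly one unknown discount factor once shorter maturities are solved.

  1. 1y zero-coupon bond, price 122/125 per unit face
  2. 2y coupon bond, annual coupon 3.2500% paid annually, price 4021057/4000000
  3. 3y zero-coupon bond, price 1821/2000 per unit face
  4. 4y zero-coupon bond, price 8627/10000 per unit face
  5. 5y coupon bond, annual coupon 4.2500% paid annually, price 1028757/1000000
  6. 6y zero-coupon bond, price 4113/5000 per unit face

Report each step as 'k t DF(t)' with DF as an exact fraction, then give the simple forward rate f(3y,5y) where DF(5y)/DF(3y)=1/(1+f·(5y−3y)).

step 1 [1y] zero: DF = P = 122/125 ≈ 0.976000
step 2 [2y] bond c/1=13/400: DF=(4021057/4000000 − 13/400·(0.976000))/(1+13/400) = 9429/10000 ≈ 0.942900
step 3 [3y] zero: DF = P = 1821/2000 ≈ 0.910500
step 4 [4y] zero: DF = P = 8627/10000 ≈ 0.862700
step 5 [5y] bond c/1=17/400: DF=(1028757/1000000 − 17/400·(0.976000+0.942900+0.910500+0.862700))/(1+17/400) = 8363/10000 ≈ 0.836300
step 6 [6y] zero: DF = P = 4113/5000 ≈ 0.822600

1 1 122/125
2 2 9429/10000
3 3 1821/2000
4 4 8627/10000
5 5 8363/10000
6 6 4113/5000
f(3y,5y) = ((1821/2000)/(8363/10000) − 1)/(2) = 371/8363 ≈ 4.4362%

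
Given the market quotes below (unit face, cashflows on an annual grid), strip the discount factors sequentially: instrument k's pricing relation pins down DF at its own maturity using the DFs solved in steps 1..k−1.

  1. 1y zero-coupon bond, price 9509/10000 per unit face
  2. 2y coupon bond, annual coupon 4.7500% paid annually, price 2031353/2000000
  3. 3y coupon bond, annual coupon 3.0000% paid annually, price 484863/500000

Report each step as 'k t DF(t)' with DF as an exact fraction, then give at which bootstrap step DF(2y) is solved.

1 1 9509/10000
2 2 1853/2000
3 3 2217/2500
DF(2y) is solved at step 2

step 1 [1y] zero: DF = P = 9509/10000 ≈ 0.950900
step 2 [2y] bond c/1=19/400: DF=(2031353/2000000 − 19/400·(0.950900))/(1+19/400) = 1853/2000 ≈ 0.926500
step 3 [3y] bond c/1=3/100: DF=(484863/500000 − 3/100·(0.950900+0.926500))/(1+3/100) = 2217/2500 ≈ 0.886800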